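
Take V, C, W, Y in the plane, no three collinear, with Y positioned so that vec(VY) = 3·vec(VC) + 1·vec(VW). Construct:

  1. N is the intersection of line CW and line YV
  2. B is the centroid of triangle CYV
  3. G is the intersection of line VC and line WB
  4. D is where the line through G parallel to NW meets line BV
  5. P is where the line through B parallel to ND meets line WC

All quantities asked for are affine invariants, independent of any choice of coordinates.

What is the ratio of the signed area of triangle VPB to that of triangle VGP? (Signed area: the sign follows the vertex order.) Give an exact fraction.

Set V = (0, 0), C = (1, 0), W = (0, 1), Y = (3, 1); any affine frame gives the same invariant.
1. N is the intersection of line CW and line YV ⇒ N = (3/4, 1/4)
2. B is the centroid of triangle CYV ⇒ B = (4/3, 1/3)
3. G is the intersection of line VC and line WB ⇒ G = (2, 0)
4. D is where the line through G parallel to NW meets line BV ⇒ D = (8/5, 2/5)
5. P is where the line through B parallel to ND meets line WC ⇒ P = (23/30, 7/30)
2·[VPB] = -1/18, 2·[VGP] = 7/15
[VPB]:[VGP] = -1/18:7/15 = -5/42

[VPB]:[VGP] = -5/42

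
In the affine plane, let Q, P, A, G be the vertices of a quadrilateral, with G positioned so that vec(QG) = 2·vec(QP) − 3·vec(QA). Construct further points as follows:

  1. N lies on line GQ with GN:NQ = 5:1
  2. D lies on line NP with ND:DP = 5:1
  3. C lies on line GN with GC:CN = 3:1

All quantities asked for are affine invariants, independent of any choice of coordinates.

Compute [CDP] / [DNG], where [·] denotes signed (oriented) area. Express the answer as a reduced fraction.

[CDP]:[DNG] = -1/20

Set Q = (0, 0), P = (1, 0), A = (0, 1), G = (2, -3); any affine frame gives the same invariant.
1. N lies on line GQ with GN:NQ = 5:1 ⇒ N = (1/3, -1/2)
2. D lies on line NP with ND:DP = 5:1 ⇒ D = (8/9, -1/12)
3. C lies on line GN with GC:CN = 3:1 ⇒ C = (3/4, -9/8)
2·[CDP] = -5/48, 2·[DNG] = 25/12
[CDP]:[DNG] = -5/48:25/12 = -1/20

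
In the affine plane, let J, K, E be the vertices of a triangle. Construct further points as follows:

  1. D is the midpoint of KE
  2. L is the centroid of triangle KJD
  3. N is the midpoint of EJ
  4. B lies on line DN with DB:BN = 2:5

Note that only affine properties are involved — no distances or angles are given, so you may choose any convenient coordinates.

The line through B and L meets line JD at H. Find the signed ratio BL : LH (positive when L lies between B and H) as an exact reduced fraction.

BL:LH = -10/7

Work in coordinates with J = (0, 0), K = (1, 0), E = (0, 1).
1. D is the midpoint of KE ⇒ D = (1/2, 1/2)
2. L is the centroid of triangle KJD ⇒ L = (1/2, 1/6)
3. N is the midpoint of EJ ⇒ N = (0, 1/2)
4. B lies on line DN with DB:BN = 2:5 ⇒ B = (5/14, 1/2)
line BL meets JD at H = (2/5, 2/5)
L = B + t·(H−B) with t = 10/3, so BL:LH = 10/3:-7/3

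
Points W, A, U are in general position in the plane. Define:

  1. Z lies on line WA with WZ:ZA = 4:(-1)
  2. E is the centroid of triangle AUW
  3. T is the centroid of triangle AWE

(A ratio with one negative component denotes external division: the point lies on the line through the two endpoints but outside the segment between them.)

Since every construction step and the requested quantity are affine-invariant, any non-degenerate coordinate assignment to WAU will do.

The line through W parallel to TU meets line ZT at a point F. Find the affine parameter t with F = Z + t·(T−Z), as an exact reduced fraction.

t = 8/5

Set W = (0, 0), A = (1, 0), U = (0, 1); any affine frame gives the same invariant.
1. Z lies on line WA with WZ:ZA = 4:(-1) ⇒ Z = (4/3, 0)
2. E is the centroid of triangle AUW ⇒ E = (1/3, 1/3)
3. T is the centroid of triangle AWE ⇒ T = (4/9, 1/9)
through W parallel to TU: direction (-4/9, 8/9); meets ZT at F = (-4/45, 8/45)
F = Z + t·(T−Z) with t = 8/5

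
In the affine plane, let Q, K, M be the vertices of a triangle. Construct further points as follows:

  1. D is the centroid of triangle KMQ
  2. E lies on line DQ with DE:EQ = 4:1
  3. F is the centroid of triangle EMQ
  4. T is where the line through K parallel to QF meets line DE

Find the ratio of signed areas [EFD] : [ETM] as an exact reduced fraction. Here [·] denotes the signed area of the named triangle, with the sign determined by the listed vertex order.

Assign Q = (0, 0), K = (1, 0), M = (0, 1) — the answer is frame-independent, so this choice is without loss of generality.
1. D is the centroid of triangle KMQ ⇒ D = (1/3, 1/3)
2. E lies on line DQ with DE:EQ = 4:1 ⇒ E = (1/15, 1/15)
3. F is the centroid of triangle EMQ ⇒ F = (1/45, 16/45)
4. T is where the line through K parallel to QF meets line DE ⇒ T = (16/15, 16/15)
2·[EFD] = -4/45, 2·[ETM] = 1
[EFD]:[ETM] = -4/45:1 = -4/45

[EFD]:[ETM] = -4/45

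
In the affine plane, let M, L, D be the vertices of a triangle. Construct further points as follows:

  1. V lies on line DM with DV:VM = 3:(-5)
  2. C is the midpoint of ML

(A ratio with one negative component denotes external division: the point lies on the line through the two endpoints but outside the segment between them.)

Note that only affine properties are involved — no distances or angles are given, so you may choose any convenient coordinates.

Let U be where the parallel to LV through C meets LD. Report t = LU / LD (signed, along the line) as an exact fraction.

Set M = (0, 0), L = (1, 0), D = (0, 1); any affine frame gives the same invariant.
1. V lies on line DM with DV:VM = 3:(-5) ⇒ V = (0, 5/2)
2. C is the midpoint of ML ⇒ C = (1/2, 0)
through C parallel to LV: direction (-1, 5/2); meets LD at U = (1/6, 5/6)
U = L + t·(D−L) with t = 5/6

t = 5/6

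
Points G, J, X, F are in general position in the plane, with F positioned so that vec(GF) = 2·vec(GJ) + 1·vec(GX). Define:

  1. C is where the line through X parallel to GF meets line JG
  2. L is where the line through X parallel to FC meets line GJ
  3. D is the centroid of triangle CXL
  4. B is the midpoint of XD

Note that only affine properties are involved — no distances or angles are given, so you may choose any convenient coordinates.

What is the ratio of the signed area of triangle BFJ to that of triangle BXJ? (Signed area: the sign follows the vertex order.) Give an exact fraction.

[BFJ]:[BXJ] = 2

Set G = (0, 0), J = (1, 0), X = (0, 1), F = (2, 1); any affine frame gives the same invariant.
1. C is where the line through X parallel to GF meets line JG ⇒ C = (-2, 0)
2. L is where the line through X parallel to FC meets line GJ ⇒ L = (-4, 0)
3. D is the centroid of triangle CXL ⇒ D = (-2, 1/3)
4. B is the midpoint of XD ⇒ B = (-1, 2/3)
2·[BFJ] = -8/3, 2·[BXJ] = -4/3
[BFJ]:[BXJ] = -8/3:-4/3 = 2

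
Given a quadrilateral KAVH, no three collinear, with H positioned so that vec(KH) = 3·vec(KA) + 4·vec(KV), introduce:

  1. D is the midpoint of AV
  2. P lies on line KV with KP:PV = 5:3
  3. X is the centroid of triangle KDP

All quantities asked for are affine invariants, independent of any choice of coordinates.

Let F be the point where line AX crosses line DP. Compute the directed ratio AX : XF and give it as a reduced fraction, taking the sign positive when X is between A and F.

AX:XF = 4/5

Work in coordinates with K = (0, 0), A = (1, 0), V = (0, 1), H = (3, 4).
1. D is the midpoint of AV ⇒ D = (1/2, 1/2)
2. P lies on line KV with KP:PV = 5:3 ⇒ P = (0, 5/8)
3. X is the centroid of triangle KDP ⇒ X = (1/6, 3/8)
line AX meets DP at F = (-7/8, 27/32)
X = A + t·(F−A) with t = 4/9, so AX:XF = 4/9:5/9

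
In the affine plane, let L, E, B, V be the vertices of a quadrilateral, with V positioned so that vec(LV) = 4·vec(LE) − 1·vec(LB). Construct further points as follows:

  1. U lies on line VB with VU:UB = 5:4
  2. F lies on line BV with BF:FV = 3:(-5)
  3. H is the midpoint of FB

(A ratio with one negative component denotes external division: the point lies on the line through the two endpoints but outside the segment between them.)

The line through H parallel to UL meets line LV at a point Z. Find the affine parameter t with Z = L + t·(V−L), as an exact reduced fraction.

t = -43/20

Set L = (0, 0), E = (1, 0), B = (0, 1), V = (4, -1); any affine frame gives the same invariant.
1. U lies on line VB with VU:UB = 5:4 ⇒ U = (16/9, 1/9)
2. F lies on line BV with BF:FV = 3:(-5) ⇒ F = (-6, 4)
3. H is the midpoint of FB ⇒ H = (-3, 5/2)
through H parallel to UL: direction (-16/9, -1/9); meets LV at Z = (-43/5, 43/20)
Z = L + t·(V−L) with t = -43/20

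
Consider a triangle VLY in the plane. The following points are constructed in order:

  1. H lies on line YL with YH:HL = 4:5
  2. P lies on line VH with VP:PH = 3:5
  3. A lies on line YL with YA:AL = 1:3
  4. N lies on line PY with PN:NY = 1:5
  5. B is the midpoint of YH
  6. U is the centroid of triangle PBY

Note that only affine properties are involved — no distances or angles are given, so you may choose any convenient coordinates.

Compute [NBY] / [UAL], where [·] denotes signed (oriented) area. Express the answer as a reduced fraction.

Set V = (0, 0), L = (1, 0), Y = (0, 1); any affine frame gives the same invariant.
1. H lies on line YL with YH:HL = 4:5 ⇒ H = (4/9, 5/9)
2. P lies on line VH with VP:PH = 3:5 ⇒ P = (1/6, 5/24)
3. A lies on line YL with YA:AL = 1:3 ⇒ A = (1/4, 3/4)
4. N lies on line PY with PN:NY = 1:5 ⇒ N = (5/36, 49/144)
5. B is the midpoint of YH ⇒ B = (2/9, 7/9)
6. U is the centroid of triangle PBY ⇒ U = (7/54, 143/216)
2·[NBY] = 25/216, 2·[UAL] = -5/32
[NBY]:[UAL] = 25/216:-5/32 = -20/27

[NBY]:[UAL] = -20/27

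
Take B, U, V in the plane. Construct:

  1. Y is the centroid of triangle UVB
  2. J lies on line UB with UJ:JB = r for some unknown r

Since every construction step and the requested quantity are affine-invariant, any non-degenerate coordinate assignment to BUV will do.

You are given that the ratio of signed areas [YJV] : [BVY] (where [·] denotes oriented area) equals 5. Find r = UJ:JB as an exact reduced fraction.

Assign B = (0, 0), U = (1, 0), V = (0, 1) — the answer is frame-independent, so this choice is without loss of generality.
1. Y is the centroid of triangle UVB ⇒ Y = (1/3, 1/3)
2. With UJ:JB = r, write λ = r/(r+1) so J = U + λ·(B−U); J is affine-linear in λ
Every point depending on J is an affine combination of J and λ-independent points, so each such coordinate is linear in λ; the λ² term in each signed area is a multiple of (B−U)×(B−U) = 0, so 2·[YJV] and 2·[BVY] are each linear in λ. Evaluating at λ=0 and λ=1:
  2·[YJV] = -2/3·λ + 1/3,   2·[BVY] = -1/3
So [YJV]:[BVY] = (-2/3·λ + 1/3) / (-1/3). Setting this equal to 5:
  -2/3·λ + 1/3 = 5·(-1/3)  ⇒  λ = 3
Then r = λ/(1−λ) = (3)/(-2) = -3/2. Check: with r = -3/2, J = (-2, 0) and [YJV]:[BVY] = 5 as required.

r = -3/2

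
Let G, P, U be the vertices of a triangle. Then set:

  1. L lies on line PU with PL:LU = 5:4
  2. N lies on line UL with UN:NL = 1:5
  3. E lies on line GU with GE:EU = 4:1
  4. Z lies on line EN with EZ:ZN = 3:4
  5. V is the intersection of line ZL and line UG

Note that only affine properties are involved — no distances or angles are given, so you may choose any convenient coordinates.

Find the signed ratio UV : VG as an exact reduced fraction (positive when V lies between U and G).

UV:VG = 8/57

Assign G = (0, 0), P = (1, 0), U = (0, 1) — the answer is frame-independent, so this choice is without loss of generality.
1. L lies on line PU with PL:LU = 5:4 ⇒ L = (4/9, 5/9)
2. N lies on line UL with UN:NL = 1:5 ⇒ N = (2/27, 25/27)
3. E lies on line GU with GE:EU = 4:1 ⇒ E = (0, 4/5)
4. Z lies on line EN with EZ:ZN = 3:4 ⇒ Z = (2/63, 269/315)
5. V is the intersection of line ZL and line UG ⇒ V = (0, 57/65)
V = U + t·(G−U) with t = 8/65, so UV:VG = t:(1−t) = 8/65:57/65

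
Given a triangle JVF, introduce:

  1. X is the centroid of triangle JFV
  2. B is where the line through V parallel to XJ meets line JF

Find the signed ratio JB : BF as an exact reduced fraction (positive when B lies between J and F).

JB:BF = -1/2

Work in coordinates with J = (0, 0), V = (1, 0), F = (0, 1).
1. X is the centroid of triangle JFV ⇒ X = (1/3, 1/3)
2. B is where the line through V parallel to XJ meets line JF ⇒ B = (0, -1)
B = J + t·(F−J) with t = -1, so JB:BF = t:(1−t) = -1:2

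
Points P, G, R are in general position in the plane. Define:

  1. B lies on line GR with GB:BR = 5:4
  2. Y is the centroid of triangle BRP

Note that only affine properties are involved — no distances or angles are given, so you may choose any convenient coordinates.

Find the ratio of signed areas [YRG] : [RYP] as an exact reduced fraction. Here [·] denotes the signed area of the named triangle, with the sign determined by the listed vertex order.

[YRG]:[RYP] = 9/4

Assign P = (0, 0), G = (1, 0), R = (0, 1) — the answer is frame-independent, so this choice is without loss of generality.
1. B lies on line GR with GB:BR = 5:4 ⇒ B = (4/9, 5/9)
2. Y is the centroid of triangle BRP ⇒ Y = (4/27, 14/27)
2·[YRG] = -1/3, 2·[RYP] = -4/27
[YRG]:[RYP] = -1/3:-4/27 = 9/4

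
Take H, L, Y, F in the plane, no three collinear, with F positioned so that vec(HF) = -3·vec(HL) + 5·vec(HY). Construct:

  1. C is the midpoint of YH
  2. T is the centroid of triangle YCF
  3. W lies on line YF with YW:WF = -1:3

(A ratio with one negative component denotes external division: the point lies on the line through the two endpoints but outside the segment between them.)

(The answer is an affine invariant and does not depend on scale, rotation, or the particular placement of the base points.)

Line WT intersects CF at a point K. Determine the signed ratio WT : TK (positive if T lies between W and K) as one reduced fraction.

WT:TK = 7/2

Work in coordinates with H = (0, 0), L = (1, 0), Y = (0, 1), F = (-3, 5).
1. C is the midpoint of YH ⇒ C = (0, 1/2)
2. T is the centroid of triangle YCF ⇒ T = (-1, 13/6)
3. W lies on line YF with YW:WF = -1:3 ⇒ W = (3/2, -1)
line WT meets CF at K = (-12/7, 43/14)
T = W + t·(K−W) with t = 7/9, so WT:TK = 7/9:2/9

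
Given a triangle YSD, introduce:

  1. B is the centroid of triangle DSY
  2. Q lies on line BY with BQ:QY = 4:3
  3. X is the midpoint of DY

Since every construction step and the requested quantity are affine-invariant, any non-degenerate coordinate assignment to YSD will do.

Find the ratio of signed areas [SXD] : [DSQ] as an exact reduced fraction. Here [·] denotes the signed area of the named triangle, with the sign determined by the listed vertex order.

[SXD]:[DSQ] = 7/10

Set Y = (0, 0), S = (1, 0), D = (0, 1); any affine frame gives the same invariant.
1. B is the centroid of triangle DSY ⇒ B = (1/3, 1/3)
2. Q lies on line BY with BQ:QY = 4:3 ⇒ Q = (1/7, 1/7)
3. X is the midpoint of DY ⇒ X = (0, 1/2)
2·[SXD] = -1/2, 2·[DSQ] = -5/7
[SXD]:[DSQ] = -1/2:-5/7 = 7/10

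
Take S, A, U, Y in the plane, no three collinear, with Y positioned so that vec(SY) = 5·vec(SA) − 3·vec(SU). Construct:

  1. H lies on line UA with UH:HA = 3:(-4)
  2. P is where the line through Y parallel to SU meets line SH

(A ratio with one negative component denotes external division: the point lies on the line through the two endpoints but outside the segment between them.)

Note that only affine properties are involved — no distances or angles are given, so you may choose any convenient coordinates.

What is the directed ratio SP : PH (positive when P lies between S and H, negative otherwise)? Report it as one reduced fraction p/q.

SP:PH = -5/8

Assign S = (0, 0), A = (1, 0), U = (0, 1), Y = (5, -3) — the answer is frame-independent, so this choice is without loss of generality.
1. H lies on line UA with UH:HA = 3:(-4) ⇒ H = (-3, 4)
2. P is where the line through Y parallel to SU meets line SH ⇒ P = (5, -20/3)
P = S + t·(H−S) with t = -5/3, so SP:PH = t:(1−t) = -5/3:8/3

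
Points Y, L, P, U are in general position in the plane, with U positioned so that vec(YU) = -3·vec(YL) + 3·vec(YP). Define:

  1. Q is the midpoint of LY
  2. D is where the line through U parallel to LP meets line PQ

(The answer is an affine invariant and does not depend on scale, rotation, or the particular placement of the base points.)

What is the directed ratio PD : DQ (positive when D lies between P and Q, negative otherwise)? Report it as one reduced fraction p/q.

Set Y = (0, 0), L = (1, 0), P = (0, 1), U = (-3, 3); any affine frame gives the same invariant.
1. Q is the midpoint of LY ⇒ Q = (1/2, 0)
2. D is where the line through U parallel to LP meets line PQ ⇒ D = (1, -1)
D = P + t·(Q−P) with t = 2, so PD:DQ = t:(1−t) = 2:-1

PD:DQ = -2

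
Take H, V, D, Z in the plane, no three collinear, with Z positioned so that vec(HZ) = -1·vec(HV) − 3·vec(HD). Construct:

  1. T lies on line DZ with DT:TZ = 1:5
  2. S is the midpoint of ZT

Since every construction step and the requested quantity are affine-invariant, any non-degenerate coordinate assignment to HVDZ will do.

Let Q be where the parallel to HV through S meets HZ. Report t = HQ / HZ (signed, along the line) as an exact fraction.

Set H = (0, 0), V = (1, 0), D = (0, 1), Z = (-1, -3); any affine frame gives the same invariant.
1. T lies on line DZ with DT:TZ = 1:5 ⇒ T = (-1/6, 1/3)
2. S is the midpoint of ZT ⇒ S = (-7/12, -4/3)
through S parallel to HV: direction (1, 0); meets HZ at Q = (-4/9, -4/3)
Q = H + t·(Z−H) with t = 4/9

t = 4/9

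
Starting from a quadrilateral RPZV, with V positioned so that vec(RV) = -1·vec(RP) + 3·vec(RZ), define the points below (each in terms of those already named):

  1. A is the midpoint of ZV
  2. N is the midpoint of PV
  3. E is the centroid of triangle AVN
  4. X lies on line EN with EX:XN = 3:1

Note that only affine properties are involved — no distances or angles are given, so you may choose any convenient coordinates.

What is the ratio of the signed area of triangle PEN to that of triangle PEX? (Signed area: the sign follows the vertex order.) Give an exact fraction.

[PEN]:[PEX] = 4/3

Set R = (0, 0), P = (1, 0), Z = (0, 1), V = (-1, 3); any affine frame gives the same invariant.
1. A is the midpoint of ZV ⇒ A = (-1/2, 2)
2. N is the midpoint of PV ⇒ N = (0, 3/2)
3. E is the centroid of triangle AVN ⇒ E = (-1/2, 13/6)
4. X lies on line EN with EX:XN = 3:1 ⇒ X = (-1/8, 5/3)
2·[PEN] = -1/12, 2·[PEX] = -1/16
[PEN]:[PEX] = -1/12:-1/16 = 4/3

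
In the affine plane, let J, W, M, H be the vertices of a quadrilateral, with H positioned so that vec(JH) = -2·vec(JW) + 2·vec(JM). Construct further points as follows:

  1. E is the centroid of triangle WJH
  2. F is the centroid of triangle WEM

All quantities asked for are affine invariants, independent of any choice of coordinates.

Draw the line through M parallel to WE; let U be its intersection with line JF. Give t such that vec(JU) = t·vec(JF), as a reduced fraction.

t = 3/2

Set J = (0, 0), W = (1, 0), M = (0, 1), H = (-2, 2); any affine frame gives the same invariant.
1. E is the centroid of triangle WJH ⇒ E = (-1/3, 2/3)
2. F is the centroid of triangle WEM ⇒ F = (2/9, 5/9)
through M parallel to WE: direction (-4/3, 2/3); meets JF at U = (1/3, 5/6)
U = J + t·(F−J) with t = 3/2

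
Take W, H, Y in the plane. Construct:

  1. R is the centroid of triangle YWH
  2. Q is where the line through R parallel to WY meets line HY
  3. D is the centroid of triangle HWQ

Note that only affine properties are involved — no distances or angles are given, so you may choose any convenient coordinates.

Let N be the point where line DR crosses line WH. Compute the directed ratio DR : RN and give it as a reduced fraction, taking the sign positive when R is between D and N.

DR:RN = -1/3

Set W = (0, 0), H = (1, 0), Y = (0, 1); any affine frame gives the same invariant.
1. R is the centroid of triangle YWH ⇒ R = (1/3, 1/3)
2. Q is where the line through R parallel to WY meets line HY ⇒ Q = (1/3, 2/3)
3. D is the centroid of triangle HWQ ⇒ D = (4/9, 2/9)
line DR meets WH at N = (2/3, 0)
R = D + t·(N−D) with t = -1/2, so DR:RN = -1/2:3/2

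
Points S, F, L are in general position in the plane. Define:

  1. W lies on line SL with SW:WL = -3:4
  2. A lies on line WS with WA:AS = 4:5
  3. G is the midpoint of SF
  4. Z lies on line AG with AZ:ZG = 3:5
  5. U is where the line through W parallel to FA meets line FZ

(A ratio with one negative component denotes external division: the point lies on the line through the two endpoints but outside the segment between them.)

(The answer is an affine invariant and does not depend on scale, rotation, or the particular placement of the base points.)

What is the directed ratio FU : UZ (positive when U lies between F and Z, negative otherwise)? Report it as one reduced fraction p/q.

FU:UZ = -64/79

Work in coordinates with S = (0, 0), F = (1, 0), L = (0, 1).
1. W lies on line SL with SW:WL = -3:4 ⇒ W = (0, -3)
2. A lies on line WS with WA:AS = 4:5 ⇒ A = (0, -5/3)
3. G is the midpoint of SF ⇒ G = (1/2, 0)
4. Z lies on line AG with AZ:ZG = 3:5 ⇒ Z = (3/16, -25/24)
5. U is where the line through W parallel to FA meets line FZ ⇒ U = (67/15, 40/9)
U = F + t·(Z−F) with t = -64/15, so FU:UZ = t:(1−t) = -64/15:79/15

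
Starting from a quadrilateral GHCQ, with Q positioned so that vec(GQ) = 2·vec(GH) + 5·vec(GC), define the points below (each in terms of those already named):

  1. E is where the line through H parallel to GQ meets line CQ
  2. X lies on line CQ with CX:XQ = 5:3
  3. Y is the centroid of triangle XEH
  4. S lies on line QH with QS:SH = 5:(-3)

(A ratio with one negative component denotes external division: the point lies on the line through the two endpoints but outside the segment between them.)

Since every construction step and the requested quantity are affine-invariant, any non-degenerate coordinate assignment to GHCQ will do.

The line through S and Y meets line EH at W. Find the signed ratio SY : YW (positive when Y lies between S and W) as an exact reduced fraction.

SY:YW = -113/23

Work in coordinates with G = (0, 0), H = (1, 0), C = (0, 1), Q = (2, 5).
1. E is where the line through H parallel to GQ meets line CQ ⇒ E = (7, 15)
2. X lies on line CQ with CX:XQ = 5:3 ⇒ X = (5/4, 7/2)
3. Y is the centroid of triangle XEH ⇒ Y = (37/12, 37/6)
4. S lies on line QH with QS:SH = 5:(-3) ⇒ S = (-1/2, -15/2)
line SY meets EH at W = (266/113, 765/226)
Y = S + t·(W−S) with t = 113/90, so SY:YW = 113/90:-23/90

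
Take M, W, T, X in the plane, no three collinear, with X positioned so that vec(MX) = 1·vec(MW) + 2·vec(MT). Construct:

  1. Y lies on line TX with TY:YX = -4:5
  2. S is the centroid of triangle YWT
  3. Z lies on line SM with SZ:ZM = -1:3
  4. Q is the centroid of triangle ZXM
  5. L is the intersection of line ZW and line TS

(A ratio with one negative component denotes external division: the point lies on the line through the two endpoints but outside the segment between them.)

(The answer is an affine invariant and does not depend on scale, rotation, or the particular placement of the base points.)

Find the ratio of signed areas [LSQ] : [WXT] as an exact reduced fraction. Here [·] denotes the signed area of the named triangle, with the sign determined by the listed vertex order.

[LSQ]:[WXT] = -7/342

Work in coordinates with M = (0, 0), W = (1, 0), T = (0, 1), X = (1, 2).
1. Y lies on line TX with TY:YX = -4:5 ⇒ Y = (-4, -3)
2. S is the centroid of triangle YWT ⇒ S = (-1, -2/3)
3. Z lies on line SM with SZ:ZM = -1:3 ⇒ Z = (-3/2, -1)
4. Q is the centroid of triangle ZXM ⇒ Q = (-1/6, 1/3)
5. L is the intersection of line ZW and line TS ⇒ L = (-21/19, -16/19)
2·[LSQ] = -7/171, 2·[WXT] = 2
[LSQ]:[WXT] = -7/171:2 = -7/342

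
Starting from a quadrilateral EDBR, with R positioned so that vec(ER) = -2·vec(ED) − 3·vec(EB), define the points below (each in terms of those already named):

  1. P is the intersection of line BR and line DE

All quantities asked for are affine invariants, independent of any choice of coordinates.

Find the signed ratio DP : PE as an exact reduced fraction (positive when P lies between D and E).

DP:PE = -3

Work in coordinates with E = (0, 0), D = (1, 0), B = (0, 1), R = (-2, -3).
1. P is the intersection of line BR and line DE ⇒ P = (-1/2, 0)
P = D + t·(E−D) with t = 3/2, so DP:PE = t:(1−t) = 3/2:-1/2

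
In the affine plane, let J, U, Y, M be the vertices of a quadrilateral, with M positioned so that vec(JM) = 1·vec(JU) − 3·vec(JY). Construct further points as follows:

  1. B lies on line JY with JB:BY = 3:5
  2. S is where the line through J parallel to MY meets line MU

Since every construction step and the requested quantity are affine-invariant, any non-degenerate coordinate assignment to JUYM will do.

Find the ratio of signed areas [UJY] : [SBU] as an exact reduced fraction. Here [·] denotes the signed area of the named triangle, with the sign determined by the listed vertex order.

[UJY]:[SBU] = 1/4

Assign J = (0, 0), U = (1, 0), Y = (0, 1), M = (1, -3) — the answer is frame-independent, so this choice is without loss of generality.
1. B lies on line JY with JB:BY = 3:5 ⇒ B = (0, 3/8)
2. S is where the line through J parallel to MY meets line MU ⇒ S = (1, -4)
2·[UJY] = -1, 2·[SBU] = -4
[UJY]:[SBU] = -1:-4 = 1/4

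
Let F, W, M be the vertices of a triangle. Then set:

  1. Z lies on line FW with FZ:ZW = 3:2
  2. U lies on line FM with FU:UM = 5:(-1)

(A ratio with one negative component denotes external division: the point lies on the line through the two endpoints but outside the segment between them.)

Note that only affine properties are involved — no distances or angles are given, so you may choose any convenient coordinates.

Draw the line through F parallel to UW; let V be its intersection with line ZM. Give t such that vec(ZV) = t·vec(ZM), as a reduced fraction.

Set F = (0, 0), W = (1, 0), M = (0, 1); any affine frame gives the same invariant.
1. Z lies on line FW with FZ:ZW = 3:2 ⇒ Z = (3/5, 0)
2. U lies on line FM with FU:UM = 5:(-1) ⇒ U = (0, 5/4)
through F parallel to UW: direction (1, -5/4); meets ZM at V = (12/5, -3)
V = Z + t·(M−Z) with t = -3

t = -3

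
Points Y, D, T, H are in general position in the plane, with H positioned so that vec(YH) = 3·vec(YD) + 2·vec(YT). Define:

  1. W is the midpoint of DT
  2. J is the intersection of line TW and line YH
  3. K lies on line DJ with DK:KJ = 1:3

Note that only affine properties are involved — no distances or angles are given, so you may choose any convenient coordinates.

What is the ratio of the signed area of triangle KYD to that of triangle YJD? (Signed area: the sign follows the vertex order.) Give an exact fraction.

Assign Y = (0, 0), D = (1, 0), T = (0, 1), H = (3, 2) — the answer is frame-independent, so this choice is without loss of generality.
1. W is the midpoint of DT ⇒ W = (1/2, 1/2)
2. J is the intersection of line TW and line YH ⇒ J = (3/5, 2/5)
3. K lies on line DJ with DK:KJ = 1:3 ⇒ K = (9/10, 1/10)
2·[KYD] = 1/10, 2·[YJD] = -2/5
[KYD]:[YJD] = 1/10:-2/5 = -1/4

[KYD]:[YJD] = -1/4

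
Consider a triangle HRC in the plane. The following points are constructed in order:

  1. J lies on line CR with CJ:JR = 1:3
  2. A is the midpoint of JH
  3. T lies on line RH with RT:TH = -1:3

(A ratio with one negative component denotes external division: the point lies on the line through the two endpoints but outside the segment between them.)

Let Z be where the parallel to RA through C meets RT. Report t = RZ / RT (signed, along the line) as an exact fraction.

Assign H = (0, 0), R = (1, 0), C = (0, 1) — the answer is frame-independent, so this choice is without loss of generality.
1. J lies on line CR with CJ:JR = 1:3 ⇒ J = (1/4, 3/4)
2. A is the midpoint of JH ⇒ A = (1/8, 3/8)
3. T lies on line RH with RT:TH = -1:3 ⇒ T = (3/2, 0)
through C parallel to RA: direction (-7/8, 3/8); meets RT at Z = (7/3, 0)
Z = R + t·(T−R) with t = 8/3

t = 8/3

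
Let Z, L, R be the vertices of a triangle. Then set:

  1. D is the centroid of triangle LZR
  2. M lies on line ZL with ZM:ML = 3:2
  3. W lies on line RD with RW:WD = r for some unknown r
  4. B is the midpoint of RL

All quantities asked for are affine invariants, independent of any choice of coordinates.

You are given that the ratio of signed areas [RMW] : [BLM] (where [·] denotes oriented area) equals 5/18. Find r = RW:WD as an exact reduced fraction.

Choose coordinates Z = (0, 0), L = (1, 0), R = (0, 1).
1. D is the centroid of triangle LZR ⇒ D = (1/3, 1/3)
2. M lies on line ZL with ZM:ML = 3:2 ⇒ M = (3/5, 0)
3. With RW:WD = r, write λ = r/(r+1) so W = R + λ·(D−R); W is affine-linear in λ
4. B is the midpoint of RL ⇒ B = (1/2, 1/2)
Every point depending on W is an affine combination of W and λ-independent points, so each such coordinate is linear in λ; the λ² term in each signed area is a multiple of (D−R)×(D−R) = 0, so 2·[RMW] and 2·[BLM] are each linear in λ. Evaluating at λ=0 and λ=1:
  2·[RMW] = -1/15·λ,   2·[BLM] = -1/5
So [RMW]:[BLM] = (-1/15·λ) / (-1/5). Setting this equal to 5/18:
  -1/15·λ = 5/18·(-1/5)  ⇒  λ = 5/6
Then r = λ/(1−λ) = (5/6)/(1/6) = 5. Check: with r = 5, W = (5/18, 4/9) and [RMW]:[BLM] = 5/18 as required.

r = 5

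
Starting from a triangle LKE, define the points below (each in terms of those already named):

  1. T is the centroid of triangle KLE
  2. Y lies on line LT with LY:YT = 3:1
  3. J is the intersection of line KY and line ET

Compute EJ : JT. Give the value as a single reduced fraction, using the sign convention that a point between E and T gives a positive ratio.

Assign L = (0, 0), K = (1, 0), E = (0, 1) — the answer is frame-independent, so this choice is without loss of generality.
1. T is the centroid of triangle KLE ⇒ T = (1/3, 1/3)
2. Y lies on line LT with LY:YT = 3:1 ⇒ Y = (1/4, 1/4)
3. J is the intersection of line KY and line ET ⇒ J = (2/5, 1/5)
J = E + t·(T−E) with t = 6/5, so EJ:JT = t:(1−t) = 6/5:-1/5

EJ:JT = -6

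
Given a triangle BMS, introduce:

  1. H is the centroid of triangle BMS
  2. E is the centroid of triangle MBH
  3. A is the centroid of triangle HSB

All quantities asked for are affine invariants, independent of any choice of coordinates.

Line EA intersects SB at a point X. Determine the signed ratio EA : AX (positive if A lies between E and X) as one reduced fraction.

Assign B = (0, 0), M = (1, 0), S = (0, 1) — the answer is frame-independent, so this choice is without loss of generality.
1. H is the centroid of triangle BMS ⇒ H = (1/3, 1/3)
2. E is the centroid of triangle MBH ⇒ E = (4/9, 1/9)
3. A is the centroid of triangle HSB ⇒ A = (1/9, 4/9)
line EA meets SB at X = (0, 5/9)
A = E + t·(X−E) with t = 3/4, so EA:AX = 3/4:1/4

EA:AX = 3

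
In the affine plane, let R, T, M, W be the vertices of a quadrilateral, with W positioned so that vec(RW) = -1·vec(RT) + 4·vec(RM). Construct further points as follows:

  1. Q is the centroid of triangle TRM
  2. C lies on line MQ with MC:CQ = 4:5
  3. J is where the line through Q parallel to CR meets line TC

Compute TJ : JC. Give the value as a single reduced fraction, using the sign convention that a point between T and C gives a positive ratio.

TJ:JC = 14/5

Work in coordinates with R = (0, 0), T = (1, 0), M = (0, 1), W = (-1, 4).
1. Q is the centroid of triangle TRM ⇒ Q = (1/3, 1/3)
2. C lies on line MQ with MC:CQ = 4:5 ⇒ C = (4/27, 19/27)
3. J is where the line through Q parallel to CR meets line TC ⇒ J = (191/513, 14/27)
J = T + t·(C−T) with t = 14/19, so TJ:JC = t:(1−t) = 14/19:5/19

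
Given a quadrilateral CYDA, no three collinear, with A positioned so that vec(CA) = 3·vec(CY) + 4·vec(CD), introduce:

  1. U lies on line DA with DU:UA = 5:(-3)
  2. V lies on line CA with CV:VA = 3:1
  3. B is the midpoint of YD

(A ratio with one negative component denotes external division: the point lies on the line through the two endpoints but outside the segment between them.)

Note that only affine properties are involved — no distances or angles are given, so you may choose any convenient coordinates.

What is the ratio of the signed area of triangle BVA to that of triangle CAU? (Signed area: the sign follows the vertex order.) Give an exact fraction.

[BVA]:[CAU] = 1/36

Assign C = (0, 0), Y = (1, 0), D = (0, 1), A = (3, 4) — the answer is frame-independent, so this choice is without loss of generality.
1. U lies on line DA with DU:UA = 5:(-3) ⇒ U = (15/2, 17/2)
2. V lies on line CA with CV:VA = 3:1 ⇒ V = (9/4, 3)
3. B is the midpoint of YD ⇒ B = (1/2, 1/2)
2·[BVA] = -1/8, 2·[CAU] = -9/2
[BVA]:[CAU] = -1/8:-9/2 = 1/36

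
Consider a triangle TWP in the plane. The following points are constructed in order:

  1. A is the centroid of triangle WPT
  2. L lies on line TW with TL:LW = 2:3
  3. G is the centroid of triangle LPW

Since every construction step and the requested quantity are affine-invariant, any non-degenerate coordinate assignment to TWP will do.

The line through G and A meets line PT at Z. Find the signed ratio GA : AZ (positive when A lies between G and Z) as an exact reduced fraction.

Assign T = (0, 0), W = (1, 0), P = (0, 1) — the answer is frame-independent, so this choice is without loss of generality.
1. A is the centroid of triangle WPT ⇒ A = (1/3, 1/3)
2. L lies on line TW with TL:LW = 2:3 ⇒ L = (2/5, 0)
3. G is the centroid of triangle LPW ⇒ G = (7/15, 1/3)
line GA meets PT at Z = (0, 1/3)
A = G + t·(Z−G) with t = 2/7, so GA:AZ = 2/7:5/7

GA:AZ = 2/5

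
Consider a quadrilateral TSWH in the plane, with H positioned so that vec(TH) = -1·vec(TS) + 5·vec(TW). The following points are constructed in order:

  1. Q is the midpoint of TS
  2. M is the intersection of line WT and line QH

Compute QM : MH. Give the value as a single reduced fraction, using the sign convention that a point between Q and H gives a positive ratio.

QM:MH = 1/2

Set T = (0, 0), S = (1, 0), W = (0, 1), H = (-1, 5); any affine frame gives the same invariant.
1. Q is the midpoint of TS ⇒ Q = (1/2, 0)
2. M is the intersection of line WT and line QH ⇒ M = (0, 5/3)
M = Q + t·(H−Q) with t = 1/3, so QM:MH = t:(1−t) = 1/3:2/3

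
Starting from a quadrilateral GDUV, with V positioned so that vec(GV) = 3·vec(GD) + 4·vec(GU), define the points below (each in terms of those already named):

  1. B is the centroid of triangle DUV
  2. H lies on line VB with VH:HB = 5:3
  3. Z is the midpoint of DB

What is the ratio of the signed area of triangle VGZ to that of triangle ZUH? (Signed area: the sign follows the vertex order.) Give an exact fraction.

[VGZ]:[ZUH] = -52/51

Assign G = (0, 0), D = (1, 0), U = (0, 1), V = (3, 4) — the answer is frame-independent, so this choice is without loss of generality.
1. B is the centroid of triangle DUV ⇒ B = (4/3, 5/3)
2. H lies on line VB with VH:HB = 5:3 ⇒ H = (47/24, 61/24)
3. Z is the midpoint of DB ⇒ Z = (7/6, 5/6)
2·[VGZ] = 13/6, 2·[ZUH] = -17/8
[VGZ]:[ZUH] = 13/6:-17/8 = -52/51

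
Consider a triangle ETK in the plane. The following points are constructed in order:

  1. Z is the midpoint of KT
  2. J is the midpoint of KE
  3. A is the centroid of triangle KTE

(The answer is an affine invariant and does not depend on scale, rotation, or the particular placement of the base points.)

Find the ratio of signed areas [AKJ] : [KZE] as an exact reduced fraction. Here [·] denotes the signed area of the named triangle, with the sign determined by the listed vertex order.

[AKJ]:[KZE] = -1/3

Set E = (0, 0), T = (1, 0), K = (0, 1); any affine frame gives the same invariant.
1. Z is the midpoint of KT ⇒ Z = (1/2, 1/2)
2. J is the midpoint of KE ⇒ J = (0, 1/2)
3. A is the centroid of triangle KTE ⇒ A = (1/3, 1/3)
2·[AKJ] = 1/6, 2·[KZE] = -1/2
[AKJ]:[KZE] = 1/6:-1/2 = -1/3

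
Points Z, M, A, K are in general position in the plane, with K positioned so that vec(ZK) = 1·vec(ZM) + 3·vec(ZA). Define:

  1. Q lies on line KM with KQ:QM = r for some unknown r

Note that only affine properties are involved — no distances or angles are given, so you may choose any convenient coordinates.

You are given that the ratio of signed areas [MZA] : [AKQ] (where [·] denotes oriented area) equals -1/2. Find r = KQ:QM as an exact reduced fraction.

r = -2/5

Choose coordinates Z = (0, 0), M = (1, 0), A = (0, 1), K = (1, 3).
1. With KQ:QM = r, write λ = r/(r+1) so Q = K + λ·(M−K); Q is affine-linear in λ
Every point depending on Q is an affine combination of Q and λ-independent points, so each such coordinate is linear in λ; the λ² term in each signed area is a multiple of (M−K)×(M−K) = 0, so 2·[MZA] and 2·[AKQ] are each linear in λ. Evaluating at λ=0 and λ=1:
  2·[MZA] = -1,   2·[AKQ] = -3·λ
So [MZA]:[AKQ] = (-1) / (-3·λ). Setting this equal to -1/2:
  -1 = -1/2·(-3·λ)  ⇒  λ = -2/3
Then r = λ/(1−λ) = (-2/3)/(5/3) = -2/5. Check: with r = -2/5, Q = (1, 5) and [MZA]:[AKQ] = -1/2 as required.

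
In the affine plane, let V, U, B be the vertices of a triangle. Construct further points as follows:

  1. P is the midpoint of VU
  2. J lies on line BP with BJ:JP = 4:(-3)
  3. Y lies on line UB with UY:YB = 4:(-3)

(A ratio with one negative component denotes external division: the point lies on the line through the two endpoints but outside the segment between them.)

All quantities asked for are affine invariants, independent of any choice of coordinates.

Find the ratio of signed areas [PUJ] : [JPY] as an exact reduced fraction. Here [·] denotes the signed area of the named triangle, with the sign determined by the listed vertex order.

[PUJ]:[JPY] = -1/3

Assign V = (0, 0), U = (1, 0), B = (0, 1) — the answer is frame-independent, so this choice is without loss of generality.
1. P is the midpoint of VU ⇒ P = (1/2, 0)
2. J lies on line BP with BJ:JP = 4:(-3) ⇒ J = (2, -3)
3. Y lies on line UB with UY:YB = 4:(-3) ⇒ Y = (-3, 4)
2·[PUJ] = -3/2, 2·[JPY] = 9/2
[PUJ]:[JPY] = -3/2:9/2 = -1/3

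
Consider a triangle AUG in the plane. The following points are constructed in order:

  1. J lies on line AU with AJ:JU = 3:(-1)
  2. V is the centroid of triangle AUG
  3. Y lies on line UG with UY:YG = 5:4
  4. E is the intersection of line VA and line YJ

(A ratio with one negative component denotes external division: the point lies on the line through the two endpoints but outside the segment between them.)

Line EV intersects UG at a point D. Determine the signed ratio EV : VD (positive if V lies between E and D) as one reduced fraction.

Assign A = (0, 0), U = (1, 0), G = (0, 1) — the answer is frame-independent, so this choice is without loss of generality.
1. J lies on line AU with AJ:JU = 3:(-1) ⇒ J = (3/2, 0)
2. V is the centroid of triangle AUG ⇒ V = (1/3, 1/3)
3. Y lies on line UG with UY:YG = 5:4 ⇒ Y = (4/9, 5/9)
4. E is the intersection of line VA and line YJ ⇒ E = (15/29, 15/29)
line EV meets UG at D = (1/2, 1/2)
V = E + t·(D−E) with t = 32/3, so EV:VD = 32/3:-29/3

EV:VD = -32/29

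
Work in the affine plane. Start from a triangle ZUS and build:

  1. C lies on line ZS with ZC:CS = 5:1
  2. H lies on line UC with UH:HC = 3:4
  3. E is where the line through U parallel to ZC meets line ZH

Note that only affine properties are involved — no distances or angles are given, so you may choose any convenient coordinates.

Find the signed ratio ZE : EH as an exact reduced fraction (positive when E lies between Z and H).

ZE:EH = -7/3

Assign Z = (0, 0), U = (1, 0), S = (0, 1) — the answer is frame-independent, so this choice is without loss of generality.
1. C lies on line ZS with ZC:CS = 5:1 ⇒ C = (0, 5/6)
2. H lies on line UC with UH:HC = 3:4 ⇒ H = (4/7, 5/14)
3. E is where the line through U parallel to ZC meets line ZH ⇒ E = (1, 5/8)
E = Z + t·(H−Z) with t = 7/4, so ZE:EH = t:(1−t) = 7/4:-3/4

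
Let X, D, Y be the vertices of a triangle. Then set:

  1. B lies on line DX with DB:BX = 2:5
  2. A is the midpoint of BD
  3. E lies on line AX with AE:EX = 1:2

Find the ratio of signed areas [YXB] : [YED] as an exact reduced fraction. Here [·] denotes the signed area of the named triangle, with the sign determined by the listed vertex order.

Choose coordinates X = (0, 0), D = (1, 0), Y = (0, 1).
1. B lies on line DX with DB:BX = 2:5 ⇒ B = (5/7, 0)
2. A is the midpoint of BD ⇒ A = (6/7, 0)
3. E lies on line AX with AE:EX = 1:2 ⇒ E = (4/7, 0)
2·[YXB] = 5/7, 2·[YED] = 3/7
[YXB]:[YED] = 5/7:3/7 = 5/3

[YXB]:[YED] = 5/3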